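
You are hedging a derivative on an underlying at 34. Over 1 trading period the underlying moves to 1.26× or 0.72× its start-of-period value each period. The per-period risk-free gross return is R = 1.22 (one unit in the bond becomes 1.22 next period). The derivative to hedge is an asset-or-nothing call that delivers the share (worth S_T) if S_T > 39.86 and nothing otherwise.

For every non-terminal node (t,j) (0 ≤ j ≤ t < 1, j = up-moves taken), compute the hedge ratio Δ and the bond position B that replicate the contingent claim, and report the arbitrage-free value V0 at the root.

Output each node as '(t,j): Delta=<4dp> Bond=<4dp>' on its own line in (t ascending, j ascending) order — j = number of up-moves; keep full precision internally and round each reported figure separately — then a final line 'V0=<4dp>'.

No-arbitrage ⇒ martingale measure with p* = (R−d)/(u−d) = 0.9259.
Terminal values V(1,·): V(1,0)=0.0000, V(1,1)=42.8400
(0,0): S=34.0000. Δ = (V_up−V_dn)/(S_up−S_dn) = (42.8400−0.0000)/(42.8400−24.4800) = 2.3333. V = [p*·42.8400 + (1−p*)·0.0000]/1.22 = 32.5137. B = V − Δ·S = -46.8197.
The time-0 hedge costs 32.5137, which is the no-arbitrage price.

(0,0): Delta=2.3333 Bond=-46.8197
V0=32.5137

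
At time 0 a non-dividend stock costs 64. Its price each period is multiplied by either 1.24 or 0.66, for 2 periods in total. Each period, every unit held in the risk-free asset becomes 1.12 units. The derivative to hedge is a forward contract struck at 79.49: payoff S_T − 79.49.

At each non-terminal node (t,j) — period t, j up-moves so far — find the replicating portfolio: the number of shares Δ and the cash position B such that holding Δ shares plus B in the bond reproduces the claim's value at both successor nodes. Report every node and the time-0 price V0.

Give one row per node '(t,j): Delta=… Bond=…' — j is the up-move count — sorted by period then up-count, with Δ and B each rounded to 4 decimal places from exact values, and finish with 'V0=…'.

No-arbitrage ⇒ martingale measure with p* = (R−d)/(u−d) = 0.7931.
Terminal payoffs: V(2,0)=-51.6116, V(2,1)=-27.1124, V(2,2)=18.9164
  t=1,j=0: stock 42.2400 → up 52.3776 (V=-27.1124), down 27.8784 (V=-51.6116). Price -28.7332; hedge Δ=1.0000, bond B=-70.9732.
  t=1,j=1: stock 79.3600 → up 98.4064 (V=18.9164), down 52.3776 (V=-27.1124). Price 8.3868; hedge Δ=1.0000, bond B=-70.9732.
  t=0,j=0: stock 64.0000 → up 79.3600 (V=8.3868), down 42.2400 (V=-28.7332). Price 0.6311; hedge Δ=1.0000, bond B=-63.3689.
Each (Δ,B) replicates both successor values, so the strategy is self-financing and V0 is arbitrage-free.

(0,0): Delta=1.0000 Bond=-63.3689
(1,0): Delta=1.0000 Bond=-70.9732
(1,1): Delta=1.0000 Bond=-70.9732
V0=0.6311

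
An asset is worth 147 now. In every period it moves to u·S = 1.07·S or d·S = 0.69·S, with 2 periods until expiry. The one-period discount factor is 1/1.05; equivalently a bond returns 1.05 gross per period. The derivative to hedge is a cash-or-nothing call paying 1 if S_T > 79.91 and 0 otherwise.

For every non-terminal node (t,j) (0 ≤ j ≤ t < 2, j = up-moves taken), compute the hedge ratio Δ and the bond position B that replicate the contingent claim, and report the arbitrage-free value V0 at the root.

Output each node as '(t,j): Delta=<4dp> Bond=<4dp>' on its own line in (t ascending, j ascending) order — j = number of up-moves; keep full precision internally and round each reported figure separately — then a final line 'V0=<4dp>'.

Risk-neutral probability p* = (R−d)/(u−d) = (1.05−0.69)/(1.07−0.69) = 0.9474.
Terminal payoffs: V(2,0)=0.0000, V(2,1)=1.0000, V(2,2)=1.0000
  t=1,j=0: stock 101.4300 → up 108.5301 (V=1.0000), down 69.9867 (V=0.0000). Price 0.9023; hedge Δ=0.0259, bond B=-1.7293.
  t=1,j=1: stock 157.2900 → up 168.3003 (V=1.0000), down 108.5301 (V=1.0000). Price 0.9524; hedge Δ=0.0000, bond B=0.9524.
  t=0,j=0: stock 147.0000 → up 157.2900 (V=0.9524), down 101.4300 (V=0.9023). Price 0.9045; hedge Δ=0.0009, bond B=0.7726.
Each (Δ,B) replicates both successor values, so the strategy is self-financing and V0 is arbitrage-free.

(0,0): Delta=0.0009 Bond=0.7726
(1,0): Delta=0.0259 Bond=-1.7293
(1,1): Delta=0.0000 Bond=0.9524
V0=0.9045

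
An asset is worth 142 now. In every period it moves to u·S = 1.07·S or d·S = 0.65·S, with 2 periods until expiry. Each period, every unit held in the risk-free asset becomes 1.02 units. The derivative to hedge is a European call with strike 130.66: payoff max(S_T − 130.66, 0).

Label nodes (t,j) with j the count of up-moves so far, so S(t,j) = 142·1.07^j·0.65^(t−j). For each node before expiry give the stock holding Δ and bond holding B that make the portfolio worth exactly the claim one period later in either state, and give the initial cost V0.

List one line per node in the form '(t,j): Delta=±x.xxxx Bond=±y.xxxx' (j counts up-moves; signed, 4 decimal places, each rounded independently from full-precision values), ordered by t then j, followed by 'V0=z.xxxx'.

The replicating-portfolio and risk-neutral prices coincide; use p* = (1.02−0.65)/(1.07−0.65) = 0.8810 for the latter.
Terminal payoffs: V(2,0)=0.0000, V(2,1)=0.0000, V(2,2)=31.9158
Node (1,0) S=92.3000: V=(p*·0.0000+(1−p*)·0.0000)/1.02=0.0000; Δ=(0.0000−0.0000)/(98.7610−59.9950)=0.0000; B=V−Δ·S=0.0000
Node (1,1) S=151.9400: V=(p*·31.9158+(1−p*)·0.0000)/1.02=27.5650; Δ=(31.9158−0.0000)/(162.5758−98.7610)=0.5001; B=V−Δ·S=-48.4250
Node (0,0) S=142.0000: V=(p*·27.5650+(1−p*)·0.0000)/1.02=23.8073; Δ=(27.5650−0.0000)/(151.9400−92.3000)=0.4622; B=V−Δ·S=-41.8236
Check: Δ(0,0)·S0 + B(0,0) = 23.8073 = V0.

(0,0): Delta=0.4622 Bond=-41.8236
(1,0): Delta=0.0000 Bond=0.0000
(1,1): Delta=0.5001 Bond=-48.4250
V0=23.8073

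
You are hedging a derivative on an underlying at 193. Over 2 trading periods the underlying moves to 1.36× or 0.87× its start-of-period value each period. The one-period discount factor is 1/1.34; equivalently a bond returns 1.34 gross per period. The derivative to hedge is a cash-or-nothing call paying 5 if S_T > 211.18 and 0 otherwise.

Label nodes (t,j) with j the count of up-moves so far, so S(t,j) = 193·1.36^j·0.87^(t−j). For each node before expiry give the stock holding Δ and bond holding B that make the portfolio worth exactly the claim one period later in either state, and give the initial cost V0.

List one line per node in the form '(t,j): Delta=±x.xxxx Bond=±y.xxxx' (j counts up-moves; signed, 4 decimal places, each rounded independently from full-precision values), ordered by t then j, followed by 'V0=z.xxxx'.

(0,0): Delta=0.0016 Bond=2.4691
(1,0): Delta=0.0608 Bond=-6.6250
(1,1): Delta=0.0000 Bond=3.7313
V0=2.7799

The replicating-portfolio and risk-neutral prices coincide; use p* = (1.34−0.87)/(1.36−0.87) = 0.9592 for the latter.
Terminal values V(2,·): V(2,0)=0.0000, V(2,1)=5.0000, V(2,2)=5.0000
(1,0): S=167.9100. Δ = (V_up−V_dn)/(S_up−S_dn) = (5.0000−0.0000)/(228.3576−146.0817) = 0.0608. V = [p*·5.0000 + (1−p*)·0.0000]/1.34 = 3.5790. B = V − Δ·S = -6.6250.
(1,1): S=262.4800. Δ = (V_up−V_dn)/(S_up−S_dn) = (5.0000−5.0000)/(356.9728−228.3576) = 0.0000. V = [p*·5.0000 + (1−p*)·5.0000]/1.34 = 3.7313. B = V − Δ·S = 3.7313.
(0,0): S=193.0000. Δ = (V_up−V_dn)/(S_up−S_dn) = (3.7313−3.5790)/(262.4800−167.9100) = 0.0016. V = [p*·3.7313 + (1−p*)·3.5790]/1.34 = 2.7799. B = V − Δ·S = 2.4691.
Self-financing check: at every node Δ·S+B equals the discounted successor values.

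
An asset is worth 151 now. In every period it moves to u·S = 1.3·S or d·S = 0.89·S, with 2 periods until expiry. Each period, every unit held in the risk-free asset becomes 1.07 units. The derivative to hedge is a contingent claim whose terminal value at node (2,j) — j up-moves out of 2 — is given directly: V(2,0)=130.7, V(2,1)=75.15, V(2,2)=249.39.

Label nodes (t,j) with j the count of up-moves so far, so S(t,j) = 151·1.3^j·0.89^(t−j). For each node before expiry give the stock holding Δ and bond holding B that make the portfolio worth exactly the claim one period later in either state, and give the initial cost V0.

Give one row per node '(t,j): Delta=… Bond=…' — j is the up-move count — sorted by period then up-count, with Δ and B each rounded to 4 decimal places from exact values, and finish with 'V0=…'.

Under the risk-neutral measure, an up-move has probability p* = (R−d)/(u−d) = 0.4390 and values discount at R = 1.07.
Terminal payoffs: V(2,0)=130.7000, V(2,1)=75.1500, V(2,2)=249.3900
  t=1,j=0: stock 134.3900 → up 174.7070 (V=75.1500), down 119.6071 (V=130.7000). Price 99.3572; hedge Δ=-1.0082, bond B=234.8450.
  t=1,j=1: stock 196.3000 → up 255.1900 (V=249.3900), down 174.7070 (V=75.1500). Price 141.7249; hedge Δ=2.1649, bond B=-283.2507.
  t=0,j=0: stock 151.0000 → up 196.3000 (V=141.7249), down 134.3900 (V=99.3572). Price 110.2408; hedge Δ=0.6843, bond B=6.9050.
Check: Δ(0,0)·S0 + B(0,0) = 110.2408 = V0.

(0,0): Delta=0.6843 Bond=6.9050
(1,0): Delta=-1.0082 Bond=234.8450
(1,1): Delta=2.1649 Bond=-283.2507
V0=110.2408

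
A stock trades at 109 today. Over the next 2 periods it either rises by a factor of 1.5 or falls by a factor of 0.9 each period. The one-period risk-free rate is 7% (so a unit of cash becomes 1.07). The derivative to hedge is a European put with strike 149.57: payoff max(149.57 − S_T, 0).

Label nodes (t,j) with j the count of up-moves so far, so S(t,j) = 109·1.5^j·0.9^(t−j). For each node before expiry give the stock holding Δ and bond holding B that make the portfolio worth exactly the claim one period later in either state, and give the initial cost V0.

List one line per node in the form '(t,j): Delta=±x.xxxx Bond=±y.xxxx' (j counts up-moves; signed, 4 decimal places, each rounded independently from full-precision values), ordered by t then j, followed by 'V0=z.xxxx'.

Risk-neutral probability p* = (R−d)/(u−d) = (1.07−0.9)/(1.5−0.9) = 0.2833.
Payoff layer (t=2): V(2,0)=61.2800, V(2,1)=2.4200, V(2,2)=0.0000
  t=1,j=0: stock 98.1000 → up 147.1500 (V=2.4200), down 88.2900 (V=61.2800). Price 41.6850; hedge Δ=-1.0000, bond B=139.7850.
  t=1,j=1: stock 163.5000 → up 245.2500 (V=0.0000), down 147.1500 (V=2.4200). Price 1.6209; hedge Δ=-0.0247, bond B=5.6542.
  t=0,j=0: stock 109.0000 → up 163.5000 (V=1.6209), down 98.1000 (V=41.6850). Price 28.3491; hedge Δ=-0.6126, bond B=95.1227.
Self-financing check: at every node Δ·S+B equals the discounted successor values.

(0,0): Delta=-0.6126 Bond=95.1227
(1,0): Delta=-1.0000 Bond=139.7850
(1,1): Delta=-0.0247 Bond=5.6542
V0=28.3491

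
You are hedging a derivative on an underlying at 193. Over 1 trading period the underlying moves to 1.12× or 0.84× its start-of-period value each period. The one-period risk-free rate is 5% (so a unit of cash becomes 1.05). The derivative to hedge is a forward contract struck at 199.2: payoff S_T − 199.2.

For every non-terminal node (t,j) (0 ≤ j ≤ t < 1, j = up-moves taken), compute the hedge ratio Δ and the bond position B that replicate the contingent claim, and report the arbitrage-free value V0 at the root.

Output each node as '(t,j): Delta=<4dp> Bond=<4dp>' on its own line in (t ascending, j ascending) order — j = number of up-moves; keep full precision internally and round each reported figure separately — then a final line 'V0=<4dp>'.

(0,0): Delta=1.0000 Bond=-189.7143
V0=3.2857

The replicating-portfolio and risk-neutral prices coincide; use p* = (1.05−0.84)/(1.12−0.84) = 0.7500 for the latter.
At expiry t=1: V(1,0)=-37.0800, V(1,1)=16.9600
  t=0,j=0: stock 193.0000 → up 216.1600 (V=16.9600), down 162.1200 (V=-37.0800). Price 3.2857; hedge Δ=1.0000, bond B=-189.7143.
The time-0 hedge costs 3.2857, which is the no-arbitrage price.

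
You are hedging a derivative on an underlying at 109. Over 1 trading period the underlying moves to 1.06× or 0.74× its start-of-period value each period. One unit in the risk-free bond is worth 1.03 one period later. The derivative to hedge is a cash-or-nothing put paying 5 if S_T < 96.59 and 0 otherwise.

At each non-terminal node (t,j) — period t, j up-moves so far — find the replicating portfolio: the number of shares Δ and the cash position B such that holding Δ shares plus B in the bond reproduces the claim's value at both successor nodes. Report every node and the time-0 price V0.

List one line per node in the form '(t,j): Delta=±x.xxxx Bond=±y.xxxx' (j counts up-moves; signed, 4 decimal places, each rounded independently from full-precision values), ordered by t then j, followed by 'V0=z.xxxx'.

Under the risk-neutral measure, an up-move has probability p* = (R−d)/(u−d) = 0.9062 and values discount at R = 1.03.
At expiry t=1: V(1,0)=5.0000, V(1,1)=0.0000
Node (0,0) S=109.0000: V=(p*·0.0000+(1−p*)·5.0000)/1.03=0.4551; Δ=(0.0000−5.0000)/(115.5400−80.6600)=-0.1433; B=V−Δ·S=16.0801
Check: Δ(0,0)·S0 + B(0,0) = 0.4551 = V0.

(0,0): Delta=-0.1433 Bond=16.0801
V0=0.4551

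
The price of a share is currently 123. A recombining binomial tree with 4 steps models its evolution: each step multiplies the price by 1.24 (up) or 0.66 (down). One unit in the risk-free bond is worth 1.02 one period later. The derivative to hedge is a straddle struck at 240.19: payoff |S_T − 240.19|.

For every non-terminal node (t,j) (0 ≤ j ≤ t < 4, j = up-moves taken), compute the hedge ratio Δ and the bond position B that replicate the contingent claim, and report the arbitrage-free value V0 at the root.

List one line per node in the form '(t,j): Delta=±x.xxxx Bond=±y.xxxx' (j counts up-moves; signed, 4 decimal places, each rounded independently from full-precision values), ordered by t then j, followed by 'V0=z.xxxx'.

Under the risk-neutral measure, an up-move has probability p* = (R−d)/(u−d) = 0.6207 and values discount at R = 1.02.
At expiry t=4: V(4,0)=216.8511, V(4,1)=196.3411, V(4,2)=157.8072, V(4,3)=85.4103, V(4,4)=50.6083
Node (3,0) S=35.3620: V=(p*·196.3411+(1−p*)·216.8511)/1.02=200.1184; Δ=(196.3411−216.8511)/(43.8489−23.3389)=-1.0000; B=V−Δ·S=235.4804
Node (3,1) S=66.4377: V=(p*·157.8072+(1−p*)·196.3411)/1.02=169.0427; Δ=(157.8072−196.3411)/(82.3828−43.8489)=-1.0000; B=V−Δ·S=235.4804
Node (3,2) S=124.8224: V=(p*·85.4103+(1−p*)·157.8072)/1.02=110.6580; Δ=(85.4103−157.8072)/(154.7797−82.3828)=-1.0000; B=V−Δ·S=235.4804
Node (3,3) S=234.5148: V=(p*·50.6083+(1−p*)·85.4103)/1.02=62.5579; Δ=(50.6083−85.4103)/(290.7983−154.7797)=-0.2559; B=V−Δ·S=122.5613
Node (2,0) S=53.5788: V=(p*·169.0427+(1−p*)·200.1184)/1.02=177.2843; Δ=(169.0427−200.1184)/(66.4377−35.3620)=-1.0000; B=V−Δ·S=230.8631
Node (2,1) S=100.6632: V=(p*·110.6580+(1−p*)·169.0427)/1.02=130.1999; Δ=(110.6580−169.0427)/(124.8224−66.4377)=-1.0000; B=V−Δ·S=230.8631
Node (2,2) S=189.1248: V=(p*·62.5579+(1−p*)·110.6580)/1.02=79.2184; Δ=(62.5579−110.6580)/(234.5148−124.8224)=-0.4385; B=V−Δ·S=162.1497
Node (1,0) S=81.1800: V=(p*·130.1999+(1−p*)·177.2843)/1.02=145.1564; Δ=(130.1999−177.2843)/(100.6632−53.5788)=-1.0000; B=V−Δ·S=226.3364
Node (1,1) S=152.5200: V=(p*·79.2184+(1−p*)·130.1999)/1.02=96.6237; Δ=(79.2184−130.1999)/(189.1248−100.6632)=-0.5763; B=V−Δ·S=184.5229
Node (0,0) S=123.0000: V=(p*·96.6237+(1−p*)·145.1564)/1.02=112.7771; Δ=(96.6237−145.1564)/(152.5200−81.1800)=-0.6803; B=V−Δ·S=196.4541
Check: Δ(0,0)·S0 + B(0,0) = 112.7771 = V0.

(0,0): Delta=-0.6803 Bond=196.4541
(1,0): Delta=-1.0000 Bond=226.3364
(1,1): Delta=-0.5763 Bond=184.5229
(2,0): Delta=-1.0000 Bond=230.8631
(2,1): Delta=-1.0000 Bond=230.8631
(2,2): Delta=-0.4385 Bond=162.1497
(3,0): Delta=-1.0000 Bond=235.4804
(3,1): Delta=-1.0000 Bond=235.4804
(3,2): Delta=-1.0000 Bond=235.4804
(3,3): Delta=-0.2559 Bond=122.5613
V0=112.7771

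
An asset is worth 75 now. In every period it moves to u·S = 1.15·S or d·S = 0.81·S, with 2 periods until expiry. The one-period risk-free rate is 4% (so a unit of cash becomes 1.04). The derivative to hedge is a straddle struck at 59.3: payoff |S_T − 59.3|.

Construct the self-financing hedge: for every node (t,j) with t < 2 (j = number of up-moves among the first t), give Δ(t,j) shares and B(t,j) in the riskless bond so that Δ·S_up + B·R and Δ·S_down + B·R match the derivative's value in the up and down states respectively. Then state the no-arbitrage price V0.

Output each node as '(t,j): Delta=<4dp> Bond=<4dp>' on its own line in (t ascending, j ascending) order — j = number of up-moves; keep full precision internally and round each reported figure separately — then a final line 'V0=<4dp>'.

Under the risk-neutral measure, an up-move has probability p* = (R−d)/(u−d) = 0.6765 and values discount at R = 1.04.
Terminal payoffs: V(2,0)=10.0925, V(2,1)=10.5625, V(2,2)=39.8875
(1,0): S=60.7500. Δ = (V_up−V_dn)/(S_up−S_dn) = (10.5625−10.0925)/(69.8625−49.2075) = 0.0228. V = [p*·10.5625 + (1−p*)·10.0925]/1.04 = 10.0100. B = V − Δ·S = 8.6277.
(1,1): S=86.2500. Δ = (V_up−V_dn)/(S_up−S_dn) = (39.8875−10.5625)/(99.1875−69.8625) = 1.0000. V = [p*·39.8875 + (1−p*)·10.5625]/1.04 = 29.2308. B = V − Δ·S = -57.0192.
(0,0): S=75.0000. Δ = (V_up−V_dn)/(S_up−S_dn) = (29.2308−10.0100)/(86.2500−60.7500) = 0.7538. V = [p*·29.2308 + (1−p*)·10.0100]/1.04 = 22.1272. B = V − Δ·S = -34.4043.
The time-0 hedge costs 22.1272, which is the no-arbitrage price.

(0,0): Delta=0.7538 Bond=-34.4043
(1,0): Delta=0.0228 Bond=8.6277
(1,1): Delta=1.0000 Bond=-57.0192
V0=22.1272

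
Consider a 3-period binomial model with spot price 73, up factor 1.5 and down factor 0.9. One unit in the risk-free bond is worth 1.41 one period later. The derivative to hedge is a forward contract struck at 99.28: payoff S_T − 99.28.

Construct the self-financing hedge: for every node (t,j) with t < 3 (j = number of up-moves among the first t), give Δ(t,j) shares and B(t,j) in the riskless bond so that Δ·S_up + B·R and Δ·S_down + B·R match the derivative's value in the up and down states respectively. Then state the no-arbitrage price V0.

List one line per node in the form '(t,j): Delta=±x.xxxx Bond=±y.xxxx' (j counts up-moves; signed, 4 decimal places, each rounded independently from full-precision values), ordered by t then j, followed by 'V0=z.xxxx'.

Risk-neutral probability p* = (R−d)/(u−d) = (1.41−0.9)/(1.5−0.9) = 0.8500.
Payoff layer (t=3): V(3,0)=-46.0630, V(3,1)=-10.5850, V(3,2)=48.5450, V(3,3)=147.0950
(2,0): S=59.1300. Δ = (V_up−V_dn)/(S_up−S_dn) = (-10.5850−-46.0630)/(88.6950−53.2170) = 1.0000. V = [p*·-10.5850 + (1−p*)·-46.0630]/1.41 = -11.2813. B = V − Δ·S = -70.4113.
(2,1): S=98.5500. Δ = (V_up−V_dn)/(S_up−S_dn) = (48.5450−-10.5850)/(147.8250−88.6950) = 1.0000. V = [p*·48.5450 + (1−p*)·-10.5850]/1.41 = 28.1387. B = V − Δ·S = -70.4113.
(2,2): S=164.2500. Δ = (V_up−V_dn)/(S_up−S_dn) = (147.0950−48.5450)/(246.3750−147.8250) = 1.0000. V = [p*·147.0950 + (1−p*)·48.5450]/1.41 = 93.8387. B = V − Δ·S = -70.4113.
(1,0): S=65.7000. Δ = (V_up−V_dn)/(S_up−S_dn) = (28.1387−-11.2813)/(98.5500−59.1300) = 1.0000. V = [p*·28.1387 + (1−p*)·-11.2813]/1.41 = 15.7629. B = V − Δ·S = -49.9371.
(1,1): S=109.5000. Δ = (V_up−V_dn)/(S_up−S_dn) = (93.8387−28.1387)/(164.2500−98.5500) = 1.0000. V = [p*·93.8387 + (1−p*)·28.1387]/1.41 = 59.5629. B = V − Δ·S = -49.9371.
(0,0): S=73.0000. Δ = (V_up−V_dn)/(S_up−S_dn) = (59.5629−15.7629)/(109.5000−65.7000) = 1.0000. V = [p*·59.5629 + (1−p*)·15.7629]/1.41 = 37.5836. B = V − Δ·S = -35.4164.
Check: Δ(0,0)·S0 + B(0,0) = 37.5836 = V0.

(0,0): Delta=1.0000 Bond=-35.4164
(1,0): Delta=1.0000 Bond=-49.9371
(1,1): Delta=1.0000 Bond=-49.9371
(2,0): Delta=1.0000 Bond=-70.4113
(2,1): Delta=1.0000 Bond=-70.4113
(2,2): Delta=1.0000 Bond=-70.4113
V0=37.5836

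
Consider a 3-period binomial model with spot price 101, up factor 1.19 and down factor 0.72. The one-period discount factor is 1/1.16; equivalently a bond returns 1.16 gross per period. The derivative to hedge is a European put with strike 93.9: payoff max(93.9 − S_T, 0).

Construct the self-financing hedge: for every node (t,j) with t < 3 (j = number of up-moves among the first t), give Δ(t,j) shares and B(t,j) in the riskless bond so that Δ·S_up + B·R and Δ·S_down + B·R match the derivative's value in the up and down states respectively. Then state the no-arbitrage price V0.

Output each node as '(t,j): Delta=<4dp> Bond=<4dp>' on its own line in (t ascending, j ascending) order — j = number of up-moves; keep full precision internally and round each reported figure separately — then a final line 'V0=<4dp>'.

Under the risk-neutral measure, an up-move has probability p* = (R−d)/(u−d) = 0.9362 and values discount at R = 1.16.
Terminal values V(3,·): V(3,0)=56.2020, V(3,1)=31.5935, V(3,2)=0.0000, V(3,3)=0.0000
Node (2,0) S=52.3584: V=(p*·31.5935+(1−p*)·56.2020)/1.16=28.5899; Δ=(31.5935−56.2020)/(62.3065−37.6980)=-1.0000; B=V−Δ·S=80.9483
Node (2,1) S=86.5368: V=(p*·0.0000+(1−p*)·31.5935)/1.16=1.7385; Δ=(0.0000−31.5935)/(102.9788−62.3065)=-0.7768; B=V−Δ·S=68.9587
Node (2,2) S=143.0261: V=(p*·0.0000+(1−p*)·0.0000)/1.16=0.0000; Δ=(0.0000−0.0000)/(170.2011−102.9788)=0.0000; B=V−Δ·S=0.0000
Node (1,0) S=72.7200: V=(p*·1.7385+(1−p*)·28.5899)/1.16=2.9762; Δ=(1.7385−28.5899)/(86.5368−52.3584)=-0.7856; B=V−Δ·S=60.1069
Node (1,1) S=120.1900: V=(p*·0.0000+(1−p*)·1.7385)/1.16=0.0957; Δ=(0.0000−1.7385)/(143.0261−86.5368)=-0.0308; B=V−Δ·S=3.7945
Node (0,0) S=101.0000: V=(p*·0.0957+(1−p*)·2.9762)/1.16=0.2410; Δ=(0.0957−2.9762)/(120.1900−72.7200)=-0.0607; B=V−Δ·S=6.3697
The time-0 hedge costs 0.2410, which is the no-arbitrage price.

(0,0): Delta=-0.0607 Bond=6.3697
(1,0): Delta=-0.7856 Bond=60.1069
(1,1): Delta=-0.0308 Bond=3.7945
(2,0): Delta=-1.0000 Bond=80.9483
(2,1): Delta=-0.7768 Bond=68.9587
(2,2): Delta=0.0000 Bond=0.0000
V0=0.2410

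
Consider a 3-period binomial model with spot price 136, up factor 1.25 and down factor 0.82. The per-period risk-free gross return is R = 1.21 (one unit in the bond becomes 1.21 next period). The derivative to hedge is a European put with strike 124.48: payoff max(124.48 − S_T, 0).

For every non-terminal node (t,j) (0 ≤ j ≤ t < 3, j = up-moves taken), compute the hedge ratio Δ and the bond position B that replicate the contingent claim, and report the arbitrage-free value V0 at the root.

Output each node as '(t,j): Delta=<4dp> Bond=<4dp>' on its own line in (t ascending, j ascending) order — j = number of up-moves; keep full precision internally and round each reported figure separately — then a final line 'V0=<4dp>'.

(0,0): Delta=-0.0240 Bond=3.4245
(1,0): Delta=-0.2220 Bond=26.2268
(1,1): Delta=-0.0107 Bond=1.8787
(2,0): Delta=-1.0000 Bond=102.8760
(2,1): Delta=-0.1697 Bond=24.4378
(2,2): Delta=0.0000 Bond=0.0000
V0=0.1577

No-arbitrage ⇒ martingale measure with p* = (R−d)/(u−d) = 0.9070.
Terminal values V(3,·): V(3,0)=49.4940, V(3,1)=10.1720, V(3,2)=0.0000, V(3,3)=0.0000
Node (2,0) S=91.4464: V=(p*·10.1720+(1−p*)·49.4940)/1.21=11.4296; Δ=(10.1720−49.4940)/(114.3080−74.9860)=-1.0000; B=V−Δ·S=102.8760
Node (2,1) S=139.4000: V=(p*·0.0000+(1−p*)·10.1720)/1.21=0.7820; Δ=(0.0000−10.1720)/(174.2500−114.3080)=-0.1697; B=V−Δ·S=24.4378
Node (2,2) S=212.5000: V=(p*·0.0000+(1−p*)·0.0000)/1.21=0.0000; Δ=(0.0000−0.0000)/(265.6250−174.2500)=0.0000; B=V−Δ·S=0.0000
Node (1,0) S=111.5200: V=(p*·0.7820+(1−p*)·11.4296)/1.21=1.4649; Δ=(0.7820−11.4296)/(139.4000−91.4464)=-0.2220; B=V−Δ·S=26.2268
Node (1,1) S=170.0000: V=(p*·0.0000+(1−p*)·0.7820)/1.21=0.0601; Δ=(0.0000−0.7820)/(212.5000−139.4000)=-0.0107; B=V−Δ·S=1.8787
Node (0,0) S=136.0000: V=(p*·0.0601+(1−p*)·1.4649)/1.21=0.1577; Δ=(0.0601−1.4649)/(170.0000−111.5200)=-0.0240; B=V−Δ·S=3.4245
The time-0 hedge costs 0.1577, which is the no-arbitrage price.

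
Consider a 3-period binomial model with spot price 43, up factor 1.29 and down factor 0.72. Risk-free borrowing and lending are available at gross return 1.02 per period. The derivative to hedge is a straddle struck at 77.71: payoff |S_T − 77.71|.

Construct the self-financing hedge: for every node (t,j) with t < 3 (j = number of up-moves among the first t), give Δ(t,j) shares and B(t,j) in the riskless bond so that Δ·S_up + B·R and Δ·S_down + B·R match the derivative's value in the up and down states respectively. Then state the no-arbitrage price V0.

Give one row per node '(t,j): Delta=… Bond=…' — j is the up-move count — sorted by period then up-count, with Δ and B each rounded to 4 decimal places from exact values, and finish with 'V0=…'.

(0,0): Delta=-0.6829 Bond=63.6015
(1,0): Delta=-1.0000 Bond=74.6924
(1,1): Delta=-0.5235 Bond=56.0365
(2,0): Delta=-1.0000 Bond=76.1863
(2,1): Delta=-1.0000 Bond=76.1863
(2,2): Delta=-0.2842 Bond=40.0312
V0=34.2389

Under the risk-neutral measure, an up-move has probability p* = (R−d)/(u−d) = 0.5263 and values discount at R = 1.02.
At expiry t=3: V(3,0)=61.6603, V(3,1)=48.9544, V(3,2)=26.1895, V(3,3)=14.5976
Node (2,0) S=22.2912: V=(p*·48.9544+(1−p*)·61.6603)/1.02=53.8951; Δ=(48.9544−61.6603)/(28.7556−16.0497)=-1.0000; B=V−Δ·S=76.1863
Node (2,1) S=39.9384: V=(p*·26.1895+(1−p*)·48.9544)/1.02=36.2479; Δ=(26.1895−48.9544)/(51.5205−28.7556)=-1.0000; B=V−Δ·S=76.1863
Node (2,2) S=71.5563: V=(p*·14.5976+(1−p*)·26.1895)/1.02=19.6946; Δ=(14.5976−26.1895)/(92.3076−51.5205)=-0.2842; B=V−Δ·S=40.0312
Node (1,0) S=30.9600: V=(p*·36.2479+(1−p*)·53.8951)/1.02=43.7324; Δ=(36.2479−53.8951)/(39.9384−22.2912)=-1.0000; B=V−Δ·S=74.6924
Node (1,1) S=55.4700: V=(p*·19.6946+(1−p*)·36.2479)/1.02=26.9957; Δ=(19.6946−36.2479)/(71.5563−39.9384)=-0.5235; B=V−Δ·S=56.0365
Node (0,0) S=43.0000: V=(p*·26.9957+(1−p*)·43.7324)/1.02=34.2389; Δ=(26.9957−43.7324)/(55.4700−30.9600)=-0.6829; B=V−Δ·S=63.6015
Self-financing check: at every node Δ·S+B equals the discounted successor values.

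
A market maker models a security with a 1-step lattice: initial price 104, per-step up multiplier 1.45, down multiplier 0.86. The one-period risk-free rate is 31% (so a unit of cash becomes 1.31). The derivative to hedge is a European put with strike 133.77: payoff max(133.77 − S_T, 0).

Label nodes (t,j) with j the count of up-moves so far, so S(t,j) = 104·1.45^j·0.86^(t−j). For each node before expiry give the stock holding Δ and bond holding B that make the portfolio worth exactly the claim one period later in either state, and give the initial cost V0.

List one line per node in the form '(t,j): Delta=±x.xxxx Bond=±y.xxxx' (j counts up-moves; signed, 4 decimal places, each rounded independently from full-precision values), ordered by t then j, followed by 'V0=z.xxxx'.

Since d<R<u, set p* = (R−d)/(u−d) = 0.7627; price each node as the discounted p*-expectation of its children.
At expiry t=1: V(1,0)=44.3300, V(1,1)=0.0000
Node (0,0) S=104.0000: V=(p*·0.0000+(1−p*)·44.3300)/1.31=8.0298; Δ=(0.0000−44.3300)/(150.8000−89.4400)=-0.7225; B=V−Δ·S=83.1654
The time-0 hedge costs 8.0298, which is the no-arbitrage price.

(0,0): Delta=-0.7225 Bond=83.1654
V0=8.0298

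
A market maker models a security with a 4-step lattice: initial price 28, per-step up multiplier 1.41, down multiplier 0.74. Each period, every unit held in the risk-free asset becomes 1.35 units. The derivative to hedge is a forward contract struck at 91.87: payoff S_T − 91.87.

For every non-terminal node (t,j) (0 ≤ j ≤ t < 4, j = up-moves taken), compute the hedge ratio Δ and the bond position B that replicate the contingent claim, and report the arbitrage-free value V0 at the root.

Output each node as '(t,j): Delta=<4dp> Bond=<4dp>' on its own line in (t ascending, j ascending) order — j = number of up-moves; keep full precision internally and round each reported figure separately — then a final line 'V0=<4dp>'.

Risk-neutral probability p* = (R−d)/(u−d) = (1.35−0.74)/(1.41−0.74) = 0.9104.
At expiry t=4: V(4,0)=-83.4738, V(4,1)=-75.8718, V(4,2)=-61.3869, V(4,3)=-33.7873, V(4,4)=18.8012
  t=3,j=0: stock 11.3463 → up 15.9982 (V=-75.8718), down 8.3962 (V=-83.4738). Price -56.7056; hedge Δ=1.0000, bond B=-68.0519.
  t=3,j=1: stock 21.6192 → up 30.4831 (V=-61.3869), down 15.9982 (V=-75.8718). Price -46.4326; hedge Δ=1.0000, bond B=-68.0519.
  t=3,j=2: stock 41.1934 → up 58.0827 (V=-33.7873), down 30.4831 (V=-61.3869). Price -26.8584; hedge Δ=1.0000, bond B=-68.0519.
  t=3,j=3: stock 78.4902 → up 110.6712 (V=18.8012), down 58.0827 (V=-33.7873). Price 10.4383; hedge Δ=1.0000, bond B=-68.0519.
  t=2,j=0: stock 15.3328 → up 21.6192 (V=-46.4326), down 11.3463 (V=-56.7056). Price -35.0760; hedge Δ=1.0000, bond B=-50.4088.
  t=2,j=1: stock 29.2152 → up 41.1934 (V=-26.8584), down 21.6192 (V=-46.4326). Price -21.1936; hedge Δ=1.0000, bond B=-50.4088.
  t=2,j=2: stock 55.6668 → up 78.4902 (V=10.4383), down 41.1934 (V=-26.8584). Price 5.2580; hedge Δ=1.0000, bond B=-50.4088.
  t=1,j=0: stock 20.7200 → up 29.2152 (V=-21.1936), down 15.3328 (V=-35.0760). Price -16.6198; hedge Δ=1.0000, bond B=-37.3398.
  t=1,j=1: stock 39.4800 → up 55.6668 (V=5.2580), down 29.2152 (V=-21.1936). Price 2.1402; hedge Δ=1.0000, bond B=-37.3398.
  t=0,j=0: stock 28.0000 → up 39.4800 (V=2.1402), down 20.7200 (V=-16.6198). Price 0.3409; hedge Δ=1.0000, bond B=-27.6591.
Self-financing check: at every node Δ·S+B equals the discounted successor values.

(0,0): Delta=1.0000 Bond=-27.6591
(1,0): Delta=1.0000 Bond=-37.3398
(1,1): Delta=1.0000 Bond=-37.3398
(2,0): Delta=1.0000 Bond=-50.4088
(2,1): Delta=1.0000 Bond=-50.4088
(2,2): Delta=1.0000 Bond=-50.4088
(3,0): Delta=1.0000 Bond=-68.0519
(3,1): Delta=1.0000 Bond=-68.0519
(3,2): Delta=1.0000 Bond=-68.0519
(3,3): Delta=1.0000 Bond=-68.0519
V0=0.3409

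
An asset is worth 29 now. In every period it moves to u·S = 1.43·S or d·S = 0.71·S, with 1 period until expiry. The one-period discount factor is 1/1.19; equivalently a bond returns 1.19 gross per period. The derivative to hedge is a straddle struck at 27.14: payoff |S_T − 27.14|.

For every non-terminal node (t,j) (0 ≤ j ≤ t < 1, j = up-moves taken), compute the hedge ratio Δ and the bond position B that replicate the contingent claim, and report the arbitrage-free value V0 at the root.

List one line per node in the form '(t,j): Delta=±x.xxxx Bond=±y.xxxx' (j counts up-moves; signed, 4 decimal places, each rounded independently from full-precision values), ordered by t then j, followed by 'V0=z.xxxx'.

(0,0): Delta=0.3726 Bond=-0.9428
V0=9.8627

Under the risk-neutral measure, an up-move has probability p* = (R−d)/(u−d) = 0.6667 and values discount at R = 1.19.
Terminal payoffs: V(1,0)=6.5500, V(1,1)=14.3300
Node (0,0) S=29.0000: V=(p*·14.3300+(1−p*)·6.5500)/1.19=9.8627; Δ=(14.3300−6.5500)/(41.4700−20.5900)=0.3726; B=V−Δ·S=-0.9428
Root portfolio cost Δ·29+B reproduces V0=9.8627.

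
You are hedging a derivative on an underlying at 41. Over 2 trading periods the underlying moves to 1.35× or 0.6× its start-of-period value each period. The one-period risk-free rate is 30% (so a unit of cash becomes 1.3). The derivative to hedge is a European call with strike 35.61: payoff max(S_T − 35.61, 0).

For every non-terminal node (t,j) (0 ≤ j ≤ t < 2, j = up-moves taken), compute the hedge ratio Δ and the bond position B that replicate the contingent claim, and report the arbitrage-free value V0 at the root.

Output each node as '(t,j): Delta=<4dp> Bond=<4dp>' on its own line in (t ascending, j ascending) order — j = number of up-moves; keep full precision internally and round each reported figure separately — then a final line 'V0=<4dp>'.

The replicating-portfolio and risk-neutral prices coincide; use p* = (1.3−0.6)/(1.35−0.6) = 0.9333 for the latter.
At expiry t=2: V(2,0)=0.0000, V(2,1)=0.0000, V(2,2)=39.1125
Node (1,0) S=24.6000: V=(p*·0.0000+(1−p*)·0.0000)/1.3=0.0000; Δ=(0.0000−0.0000)/(33.2100−14.7600)=0.0000; B=V−Δ·S=0.0000
Node (1,1) S=55.3500: V=(p*·39.1125+(1−p*)·0.0000)/1.3=28.0808; Δ=(39.1125−0.0000)/(74.7225−33.2100)=0.9422; B=V−Δ·S=-24.0692
Node (0,0) S=41.0000: V=(p*·28.0808+(1−p*)·0.0000)/1.3=20.1606; Δ=(28.0808−0.0000)/(55.3500−24.6000)=0.9132; B=V−Δ·S=-17.2805
Self-financing check: at every node Δ·S+B equals the discounted successor values.

(0,0): Delta=0.9132 Bond=-17.2805
(1,0): Delta=0.0000 Bond=0.0000
(1,1): Delta=0.9422 Bond=-24.0692
V0=20.1606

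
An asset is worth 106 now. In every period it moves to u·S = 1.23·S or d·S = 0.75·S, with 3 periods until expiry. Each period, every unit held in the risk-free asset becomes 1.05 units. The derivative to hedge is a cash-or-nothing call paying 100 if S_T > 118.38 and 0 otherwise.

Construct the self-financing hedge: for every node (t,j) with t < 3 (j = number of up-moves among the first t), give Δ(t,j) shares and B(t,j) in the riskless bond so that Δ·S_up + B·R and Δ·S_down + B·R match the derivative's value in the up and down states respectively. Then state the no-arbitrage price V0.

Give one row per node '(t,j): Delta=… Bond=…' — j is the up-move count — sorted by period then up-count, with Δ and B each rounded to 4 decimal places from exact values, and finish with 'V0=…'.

(0,0): Delta=0.8356 Bond=-29.5257
(1,0): Delta=1.5598 Bond=-88.5771
(1,1): Delta=0.5707 Bond=3.5431
(2,0): Delta=0.0000 Bond=0.0000
(2,1): Delta=2.1305 Bond=-148.8095
(2,2): Delta=0.0000 Bond=95.2381
V0=59.0514

No-arbitrage ⇒ martingale measure with p* = (R−d)/(u−d) = 0.6250.
Payoff layer (t=3): V(3,0)=0.0000, V(3,1)=0.0000, V(3,2)=100.0000, V(3,3)=100.0000
(2,0): S=59.6250. Δ = (V_up−V_dn)/(S_up−S_dn) = (0.0000−0.0000)/(73.3388−44.7188) = 0.0000. V = [p*·0.0000 + (1−p*)·0.0000]/1.05 = 0.0000. B = V − Δ·S = 0.0000.
(2,1): S=97.7850. Δ = (V_up−V_dn)/(S_up−S_dn) = (100.0000−0.0000)/(120.2755−73.3388) = 2.1305. V = [p*·100.0000 + (1−p*)·0.0000]/1.05 = 59.5238. B = V − Δ·S = -148.8095.
(2,2): S=160.3674. Δ = (V_up−V_dn)/(S_up−S_dn) = (100.0000−100.0000)/(197.2519−120.2756) = 0.0000. V = [p*·100.0000 + (1−p*)·100.0000]/1.05 = 95.2381. B = V − Δ·S = 95.2381.
(1,0): S=79.5000. Δ = (V_up−V_dn)/(S_up−S_dn) = (59.5238−0.0000)/(97.7850−59.6250) = 1.5598. V = [p*·59.5238 + (1−p*)·0.0000]/1.05 = 35.4308. B = V − Δ·S = -88.5771.
(1,1): S=130.3800. Δ = (V_up−V_dn)/(S_up−S_dn) = (95.2381−59.5238)/(160.3674−97.7850) = 0.5707. V = [p*·95.2381 + (1−p*)·59.5238]/1.05 = 77.9478. B = V − Δ·S = 3.5431.
(0,0): S=106.0000. Δ = (V_up−V_dn)/(S_up−S_dn) = (77.9478−35.4308)/(130.3800−79.5000) = 0.8356. V = [p*·77.9478 + (1−p*)·35.4308]/1.05 = 59.0514. B = V − Δ·S = -29.5257.
Check: Δ(0,0)·S0 + B(0,0) = 59.0514 = V0.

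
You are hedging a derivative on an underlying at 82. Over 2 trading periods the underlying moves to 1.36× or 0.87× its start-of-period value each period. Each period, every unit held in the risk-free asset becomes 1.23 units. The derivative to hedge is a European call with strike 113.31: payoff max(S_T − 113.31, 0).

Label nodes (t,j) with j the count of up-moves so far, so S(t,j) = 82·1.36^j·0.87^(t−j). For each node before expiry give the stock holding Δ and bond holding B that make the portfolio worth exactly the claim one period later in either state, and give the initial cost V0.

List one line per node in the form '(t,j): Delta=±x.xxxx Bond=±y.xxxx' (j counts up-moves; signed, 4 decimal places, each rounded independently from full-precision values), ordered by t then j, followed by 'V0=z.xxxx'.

No-arbitrage ⇒ martingale measure with p* = (R−d)/(u−d) = 0.7347.
Terminal payoffs: V(2,0)=0.0000, V(2,1)=0.0000, V(2,2)=38.3572
(1,0): S=71.3400. Δ = (V_up−V_dn)/(S_up−S_dn) = (0.0000−0.0000)/(97.0224−62.0658) = 0.0000. V = [p*·0.0000 + (1−p*)·0.0000]/1.23 = 0.0000. B = V − Δ·S = 0.0000.
(1,1): S=111.5200. Δ = (V_up−V_dn)/(S_up−S_dn) = (38.3572−0.0000)/(151.6672−97.0224) = 0.7019. V = [p*·38.3572 + (1−p*)·0.0000]/1.23 = 22.9112. B = V − Δ·S = -55.3688.
(0,0): S=82.0000. Δ = (V_up−V_dn)/(S_up−S_dn) = (22.9112−0.0000)/(111.5200−71.3400) = 0.5702. V = [p*·22.9112 + (1−p*)·0.0000]/1.23 = 13.6851. B = V − Δ·S = -33.0724.
Each (Δ,B) replicates both successor values, so the strategy is self-financing and V0 is arbitrage-free.

(0,0): Delta=0.5702 Bond=-33.0724
(1,0): Delta=0.0000 Bond=0.0000
(1,1): Delta=0.7019 Bond=-55.3688
V0=13.6851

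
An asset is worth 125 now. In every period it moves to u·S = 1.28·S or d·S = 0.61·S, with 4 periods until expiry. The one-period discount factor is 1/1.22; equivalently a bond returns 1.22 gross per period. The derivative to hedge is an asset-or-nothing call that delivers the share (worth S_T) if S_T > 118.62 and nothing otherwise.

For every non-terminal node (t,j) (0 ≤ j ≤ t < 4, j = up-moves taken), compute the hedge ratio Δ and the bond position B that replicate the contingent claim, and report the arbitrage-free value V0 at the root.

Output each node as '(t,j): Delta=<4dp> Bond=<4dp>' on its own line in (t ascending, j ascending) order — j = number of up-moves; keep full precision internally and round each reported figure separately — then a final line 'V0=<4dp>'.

(0,0): Delta=1.1058 Bond=-14.6350
(1,0): Delta=1.7432 Bond=-66.4592
(1,1): Delta=1.0759 Bond=-13.0739
(2,0): Delta=0.0000 Bond=0.0000
(2,1): Delta=1.8249 Bond=-89.0554
(2,2): Delta=1.0408 Bond=-8.7595
(3,0): Delta=0.0000 Bond=0.0000
(3,1): Delta=0.0000 Bond=0.0000
(3,2): Delta=1.9104 Bond=-119.3342
(3,3): Delta=1.0000 Bond=0.0000
V0=123.5846

Under the risk-neutral measure, an up-move has probability p* = (R−d)/(u−d) = 0.9104 and values discount at R = 1.22.
Terminal values V(4,·): V(4,0)=0.0000, V(4,1)=0.0000, V(4,2)=0.0000, V(4,3)=159.9078, V(4,4)=335.5443
Node (3,0) S=28.3726: V=(p*·0.0000+(1−p*)·0.0000)/1.22=0.0000; Δ=(0.0000−0.0000)/(36.3170−17.3073)=0.0000; B=V−Δ·S=0.0000
Node (3,1) S=59.5360: V=(p*·0.0000+(1−p*)·0.0000)/1.22=0.0000; Δ=(0.0000−0.0000)/(76.2061−36.3170)=0.0000; B=V−Δ·S=0.0000
Node (3,2) S=124.9280: V=(p*·159.9078+(1−p*)·0.0000)/1.22=119.3342; Δ=(159.9078−0.0000)/(159.9078−76.2061)=1.9104; B=V−Δ·S=-119.3342
Node (3,3) S=262.1440: V=(p*·335.5443+(1−p*)·159.9078)/1.22=262.1440; Δ=(335.5443−159.9078)/(335.5443−159.9078)=1.0000; B=V−Δ·S=0.0000
Node (2,0) S=46.5125: V=(p*·0.0000+(1−p*)·0.0000)/1.22=0.0000; Δ=(0.0000−0.0000)/(59.5360−28.3726)=0.0000; B=V−Δ·S=0.0000
Node (2,1) S=97.6000: V=(p*·119.3342+(1−p*)·0.0000)/1.22=89.0554; Δ=(119.3342−0.0000)/(124.9280−59.5360)=1.8249; B=V−Δ·S=-89.0554
Node (2,2) S=204.8000: V=(p*·262.1440+(1−p*)·119.3342)/1.22=204.3894; Δ=(262.1440−119.3342)/(262.1440−124.9280)=1.0408; B=V−Δ·S=-8.7595
Node (1,0) S=76.2500: V=(p*·89.0554+(1−p*)·0.0000)/1.22=66.4592; Δ=(89.0554−0.0000)/(97.6000−46.5125)=1.7432; B=V−Δ·S=-66.4592
Node (1,1) S=160.0000: V=(p*·204.3894+(1−p*)·89.0554)/1.22=159.0664; Δ=(204.3894−89.0554)/(204.8000−97.6000)=1.0759; B=V−Δ·S=-13.0739
Node (0,0) S=125.0000: V=(p*·159.0664+(1−p*)·66.4592)/1.22=123.5846; Δ=(159.0664−66.4592)/(160.0000−76.2500)=1.1058; B=V−Δ·S=-14.6350
Each (Δ,B) replicates both successor values, so the strategy is self-financing and V0 is arbitrage-free.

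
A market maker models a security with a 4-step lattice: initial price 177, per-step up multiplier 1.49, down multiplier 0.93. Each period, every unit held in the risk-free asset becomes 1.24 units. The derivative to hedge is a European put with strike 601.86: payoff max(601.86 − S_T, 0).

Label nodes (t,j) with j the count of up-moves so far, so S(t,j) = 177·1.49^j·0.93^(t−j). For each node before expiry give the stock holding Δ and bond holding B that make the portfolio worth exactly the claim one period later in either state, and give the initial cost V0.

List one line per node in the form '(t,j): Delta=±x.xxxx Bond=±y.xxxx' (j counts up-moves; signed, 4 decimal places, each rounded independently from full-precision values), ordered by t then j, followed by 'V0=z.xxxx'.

Under the risk-neutral measure, an up-move has probability p* = (R−d)/(u−d) = 0.5536 and values discount at R = 1.24.
Terminal payoffs: V(4,0)=469.4548, V(4,1)=389.7269, V(4,2)=261.9909, V(4,3)=57.3385, V(4,4)=0.0000
Node (3,0) S=142.3712: V=(p*·389.7269+(1−p*)·469.4548)/1.24=342.9998; Δ=(389.7269−469.4548)/(212.1331−132.4052)=-1.0000; B=V−Δ·S=485.3710
Node (3,1) S=228.1001: V=(p*·261.9909+(1−p*)·389.7269)/1.24=257.2709; Δ=(261.9909−389.7269)/(339.8691−212.1331)=-1.0000; B=V−Δ·S=485.3710
Node (3,2) S=365.4507: V=(p*·57.3385+(1−p*)·261.9909)/1.24=119.9203; Δ=(57.3385−261.9909)/(544.5215−339.8691)=-1.0000; B=V−Δ·S=485.3710
Node (3,3) S=585.5070: V=(p*·0.0000+(1−p*)·57.3385)/1.24=20.6432; Δ=(0.0000−57.3385)/(872.4054−544.5215)=-0.1749; B=V−Δ·S=123.0334
Node (2,0) S=153.0873: V=(p*·257.2709+(1−p*)·342.9998)/1.24=238.3409; Δ=(257.2709−342.9998)/(228.1001−142.3712)=-1.0000; B=V−Δ·S=391.4282
Node (2,1) S=245.2689: V=(p*·119.9203+(1−p*)·257.2709)/1.24=146.1593; Δ=(119.9203−257.2709)/(365.4507−228.1001)=-1.0000; B=V−Δ·S=391.4282
Node (2,2) S=392.9577: V=(p*·20.6432+(1−p*)·119.9203)/1.24=52.3898; Δ=(20.6432−119.9203)/(585.5070−365.4507)=-0.4511; B=V−Δ·S=229.6704
Node (1,0) S=164.6100: V=(p*·146.1593+(1−p*)·238.3409)/1.24=151.0579; Δ=(146.1593−238.3409)/(245.2689−153.0873)=-1.0000; B=V−Δ·S=315.6679
Node (1,1) S=263.7300: V=(p*·52.3898+(1−p*)·146.1593)/1.24=76.0090; Δ=(52.3898−146.1593)/(392.9577−245.2689)=-0.6349; B=V−Δ·S=243.4546
Node (0,0) S=177.0000: V=(p*·76.0090+(1−p*)·151.0579)/1.24=88.3169; Δ=(76.0090−151.0579)/(263.7300−164.6100)=-0.7572; B=V−Δ·S=222.3328
Root portfolio cost Δ·177+B reproduces V0=88.3169.

(0,0): Delta=-0.7572 Bond=222.3328
(1,0): Delta=-1.0000 Bond=315.6679
(1,1): Delta=-0.6349 Bond=243.4546
(2,0): Delta=-1.0000 Bond=391.4282
(2,1): Delta=-1.0000 Bond=391.4282
(2,2): Delta=-0.4511 Bond=229.6704
(3,0): Delta=-1.0000 Bond=485.3710
(3,1): Delta=-1.0000 Bond=485.3710
(3,2): Delta=-1.0000 Bond=485.3710
(3,3): Delta=-0.1749 Bond=123.0334
V0=88.3169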